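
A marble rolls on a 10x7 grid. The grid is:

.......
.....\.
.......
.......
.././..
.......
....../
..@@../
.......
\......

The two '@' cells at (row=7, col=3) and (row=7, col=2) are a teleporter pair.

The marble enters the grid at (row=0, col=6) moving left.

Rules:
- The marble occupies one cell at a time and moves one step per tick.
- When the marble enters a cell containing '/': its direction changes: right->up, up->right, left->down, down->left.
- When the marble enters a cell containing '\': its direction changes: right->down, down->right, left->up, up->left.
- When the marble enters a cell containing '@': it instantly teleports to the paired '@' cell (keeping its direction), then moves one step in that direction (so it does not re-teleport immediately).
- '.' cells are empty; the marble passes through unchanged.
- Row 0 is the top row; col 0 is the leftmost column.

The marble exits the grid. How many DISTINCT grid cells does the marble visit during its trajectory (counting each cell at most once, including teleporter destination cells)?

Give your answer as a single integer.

Step 1: enter (0,6), '.' pass, move left to (0,5)
Step 2: enter (0,5), '.' pass, move left to (0,4)
Step 3: enter (0,4), '.' pass, move left to (0,3)
Step 4: enter (0,3), '.' pass, move left to (0,2)
Step 5: enter (0,2), '.' pass, move left to (0,1)
Step 6: enter (0,1), '.' pass, move left to (0,0)
Step 7: enter (0,0), '.' pass, move left to (0,-1)
Step 8: at (0,-1) — EXIT via left edge, pos 0
Distinct cells visited: 7 (path length 7)

Answer: 7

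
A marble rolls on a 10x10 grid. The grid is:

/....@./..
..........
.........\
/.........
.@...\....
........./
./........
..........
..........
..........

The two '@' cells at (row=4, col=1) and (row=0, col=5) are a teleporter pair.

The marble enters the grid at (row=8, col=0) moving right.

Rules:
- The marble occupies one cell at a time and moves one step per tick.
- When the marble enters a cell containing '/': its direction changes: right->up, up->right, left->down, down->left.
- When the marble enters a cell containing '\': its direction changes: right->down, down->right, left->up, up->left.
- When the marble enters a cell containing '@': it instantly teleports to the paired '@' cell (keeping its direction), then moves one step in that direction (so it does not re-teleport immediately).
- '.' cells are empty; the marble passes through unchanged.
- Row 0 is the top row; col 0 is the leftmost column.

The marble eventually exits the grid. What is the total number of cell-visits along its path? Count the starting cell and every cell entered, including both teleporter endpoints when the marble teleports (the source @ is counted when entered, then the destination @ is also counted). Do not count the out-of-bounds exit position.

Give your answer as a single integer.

Answer: 10

Derivation:
Step 1: enter (8,0), '.' pass, move right to (8,1)
Step 2: enter (8,1), '.' pass, move right to (8,2)
Step 3: enter (8,2), '.' pass, move right to (8,3)
Step 4: enter (8,3), '.' pass, move right to (8,4)
Step 5: enter (8,4), '.' pass, move right to (8,5)
Step 6: enter (8,5), '.' pass, move right to (8,6)
Step 7: enter (8,6), '.' pass, move right to (8,7)
Step 8: enter (8,7), '.' pass, move right to (8,8)
Step 9: enter (8,8), '.' pass, move right to (8,9)
Step 10: enter (8,9), '.' pass, move right to (8,10)
Step 11: at (8,10) — EXIT via right edge, pos 8
Path length (cell visits): 10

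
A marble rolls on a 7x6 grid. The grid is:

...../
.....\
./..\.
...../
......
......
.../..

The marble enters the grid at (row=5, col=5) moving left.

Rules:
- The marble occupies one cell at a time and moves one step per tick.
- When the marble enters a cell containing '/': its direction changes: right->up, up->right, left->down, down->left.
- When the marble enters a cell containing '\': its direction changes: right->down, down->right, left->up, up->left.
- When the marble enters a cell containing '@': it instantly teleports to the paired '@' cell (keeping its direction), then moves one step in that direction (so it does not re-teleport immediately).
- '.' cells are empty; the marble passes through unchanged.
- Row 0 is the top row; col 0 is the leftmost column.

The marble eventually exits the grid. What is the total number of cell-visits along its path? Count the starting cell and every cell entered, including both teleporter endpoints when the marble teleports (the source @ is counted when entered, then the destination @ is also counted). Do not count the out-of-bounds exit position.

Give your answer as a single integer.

Step 1: enter (5,5), '.' pass, move left to (5,4)
Step 2: enter (5,4), '.' pass, move left to (5,3)
Step 3: enter (5,3), '.' pass, move left to (5,2)
Step 4: enter (5,2), '.' pass, move left to (5,1)
Step 5: enter (5,1), '.' pass, move left to (5,0)
Step 6: enter (5,0), '.' pass, move left to (5,-1)
Step 7: at (5,-1) — EXIT via left edge, pos 5
Path length (cell visits): 6

Answer: 6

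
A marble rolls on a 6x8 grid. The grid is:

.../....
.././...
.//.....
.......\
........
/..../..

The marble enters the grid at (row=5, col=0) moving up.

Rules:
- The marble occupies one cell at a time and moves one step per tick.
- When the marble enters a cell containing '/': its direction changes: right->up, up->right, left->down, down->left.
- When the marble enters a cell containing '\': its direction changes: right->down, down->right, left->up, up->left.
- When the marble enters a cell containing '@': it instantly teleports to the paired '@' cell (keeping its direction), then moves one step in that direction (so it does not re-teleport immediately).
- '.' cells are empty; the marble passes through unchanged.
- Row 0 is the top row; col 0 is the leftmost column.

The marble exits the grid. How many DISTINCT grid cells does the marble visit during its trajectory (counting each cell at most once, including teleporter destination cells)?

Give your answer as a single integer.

Answer: 11

Derivation:
Step 1: enter (5,0), '/' deflects up->right, move right to (5,1)
Step 2: enter (5,1), '.' pass, move right to (5,2)
Step 3: enter (5,2), '.' pass, move right to (5,3)
Step 4: enter (5,3), '.' pass, move right to (5,4)
Step 5: enter (5,4), '.' pass, move right to (5,5)
Step 6: enter (5,5), '/' deflects right->up, move up to (4,5)
Step 7: enter (4,5), '.' pass, move up to (3,5)
Step 8: enter (3,5), '.' pass, move up to (2,5)
Step 9: enter (2,5), '.' pass, move up to (1,5)
Step 10: enter (1,5), '.' pass, move up to (0,5)
Step 11: enter (0,5), '.' pass, move up to (-1,5)
Step 12: at (-1,5) — EXIT via top edge, pos 5
Distinct cells visited: 11 (path length 11)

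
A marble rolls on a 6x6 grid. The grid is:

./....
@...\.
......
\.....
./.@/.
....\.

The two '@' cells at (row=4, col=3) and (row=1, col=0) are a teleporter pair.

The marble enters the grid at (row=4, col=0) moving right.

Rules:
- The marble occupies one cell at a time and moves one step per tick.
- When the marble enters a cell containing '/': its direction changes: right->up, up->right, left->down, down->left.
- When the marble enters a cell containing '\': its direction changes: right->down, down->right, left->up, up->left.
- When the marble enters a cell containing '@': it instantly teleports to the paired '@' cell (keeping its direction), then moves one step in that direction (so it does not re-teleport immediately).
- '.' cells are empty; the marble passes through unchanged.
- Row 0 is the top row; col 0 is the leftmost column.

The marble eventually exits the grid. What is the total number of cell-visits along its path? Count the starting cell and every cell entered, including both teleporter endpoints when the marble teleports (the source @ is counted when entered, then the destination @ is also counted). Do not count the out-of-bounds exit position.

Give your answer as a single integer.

Answer: 10

Derivation:
Step 1: enter (4,0), '.' pass, move right to (4,1)
Step 2: enter (4,1), '/' deflects right->up, move up to (3,1)
Step 3: enter (3,1), '.' pass, move up to (2,1)
Step 4: enter (2,1), '.' pass, move up to (1,1)
Step 5: enter (1,1), '.' pass, move up to (0,1)
Step 6: enter (0,1), '/' deflects up->right, move right to (0,2)
Step 7: enter (0,2), '.' pass, move right to (0,3)
Step 8: enter (0,3), '.' pass, move right to (0,4)
Step 9: enter (0,4), '.' pass, move right to (0,5)
Step 10: enter (0,5), '.' pass, move right to (0,6)
Step 11: at (0,6) — EXIT via right edge, pos 0
Path length (cell visits): 10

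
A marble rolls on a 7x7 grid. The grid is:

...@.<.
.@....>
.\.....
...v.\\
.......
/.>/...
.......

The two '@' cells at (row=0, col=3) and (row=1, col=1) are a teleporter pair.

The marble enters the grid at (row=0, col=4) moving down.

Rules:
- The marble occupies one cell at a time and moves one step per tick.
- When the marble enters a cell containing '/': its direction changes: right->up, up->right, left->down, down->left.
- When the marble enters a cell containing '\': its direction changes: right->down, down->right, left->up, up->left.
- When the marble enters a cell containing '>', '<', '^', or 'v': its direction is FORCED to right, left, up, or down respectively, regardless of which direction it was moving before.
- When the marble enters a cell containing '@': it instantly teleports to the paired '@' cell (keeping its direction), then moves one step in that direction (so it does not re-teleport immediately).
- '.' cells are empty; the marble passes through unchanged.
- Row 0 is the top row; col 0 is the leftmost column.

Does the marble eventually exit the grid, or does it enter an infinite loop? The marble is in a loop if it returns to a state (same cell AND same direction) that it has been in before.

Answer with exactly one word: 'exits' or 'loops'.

Step 1: enter (0,4), '.' pass, move down to (1,4)
Step 2: enter (1,4), '.' pass, move down to (2,4)
Step 3: enter (2,4), '.' pass, move down to (3,4)
Step 4: enter (3,4), '.' pass, move down to (4,4)
Step 5: enter (4,4), '.' pass, move down to (5,4)
Step 6: enter (5,4), '.' pass, move down to (6,4)
Step 7: enter (6,4), '.' pass, move down to (7,4)
Step 8: at (7,4) — EXIT via bottom edge, pos 4

Answer: exits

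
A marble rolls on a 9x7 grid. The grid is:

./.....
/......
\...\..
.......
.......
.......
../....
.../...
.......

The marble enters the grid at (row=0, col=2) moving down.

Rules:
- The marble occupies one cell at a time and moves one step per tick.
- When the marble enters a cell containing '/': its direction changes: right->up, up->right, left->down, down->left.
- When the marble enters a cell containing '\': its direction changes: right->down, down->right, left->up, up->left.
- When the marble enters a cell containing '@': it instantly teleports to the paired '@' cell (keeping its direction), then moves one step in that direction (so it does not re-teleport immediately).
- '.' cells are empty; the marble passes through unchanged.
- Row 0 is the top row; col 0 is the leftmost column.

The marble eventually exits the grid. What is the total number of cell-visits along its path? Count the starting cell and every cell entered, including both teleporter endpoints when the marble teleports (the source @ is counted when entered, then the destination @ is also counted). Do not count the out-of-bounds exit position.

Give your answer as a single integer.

Answer: 9

Derivation:
Step 1: enter (0,2), '.' pass, move down to (1,2)
Step 2: enter (1,2), '.' pass, move down to (2,2)
Step 3: enter (2,2), '.' pass, move down to (3,2)
Step 4: enter (3,2), '.' pass, move down to (4,2)
Step 5: enter (4,2), '.' pass, move down to (5,2)
Step 6: enter (5,2), '.' pass, move down to (6,2)
Step 7: enter (6,2), '/' deflects down->left, move left to (6,1)
Step 8: enter (6,1), '.' pass, move left to (6,0)
Step 9: enter (6,0), '.' pass, move left to (6,-1)
Step 10: at (6,-1) — EXIT via left edge, pos 6
Path length (cell visits): 9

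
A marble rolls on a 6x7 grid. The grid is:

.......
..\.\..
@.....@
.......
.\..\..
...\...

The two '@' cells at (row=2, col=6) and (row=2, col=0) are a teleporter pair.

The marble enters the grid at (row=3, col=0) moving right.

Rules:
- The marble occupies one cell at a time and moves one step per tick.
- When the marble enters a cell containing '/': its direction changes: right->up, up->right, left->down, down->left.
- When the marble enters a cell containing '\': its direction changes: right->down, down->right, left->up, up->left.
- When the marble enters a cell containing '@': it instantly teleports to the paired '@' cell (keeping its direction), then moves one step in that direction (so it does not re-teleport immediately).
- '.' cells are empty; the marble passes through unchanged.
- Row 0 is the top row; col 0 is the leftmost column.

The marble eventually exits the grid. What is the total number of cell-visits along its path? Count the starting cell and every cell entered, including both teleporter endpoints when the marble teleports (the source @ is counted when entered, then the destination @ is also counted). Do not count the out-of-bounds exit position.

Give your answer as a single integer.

Answer: 7

Derivation:
Step 1: enter (3,0), '.' pass, move right to (3,1)
Step 2: enter (3,1), '.' pass, move right to (3,2)
Step 3: enter (3,2), '.' pass, move right to (3,3)
Step 4: enter (3,3), '.' pass, move right to (3,4)
Step 5: enter (3,4), '.' pass, move right to (3,5)
Step 6: enter (3,5), '.' pass, move right to (3,6)
Step 7: enter (3,6), '.' pass, move right to (3,7)
Step 8: at (3,7) — EXIT via right edge, pos 3
Path length (cell visits): 7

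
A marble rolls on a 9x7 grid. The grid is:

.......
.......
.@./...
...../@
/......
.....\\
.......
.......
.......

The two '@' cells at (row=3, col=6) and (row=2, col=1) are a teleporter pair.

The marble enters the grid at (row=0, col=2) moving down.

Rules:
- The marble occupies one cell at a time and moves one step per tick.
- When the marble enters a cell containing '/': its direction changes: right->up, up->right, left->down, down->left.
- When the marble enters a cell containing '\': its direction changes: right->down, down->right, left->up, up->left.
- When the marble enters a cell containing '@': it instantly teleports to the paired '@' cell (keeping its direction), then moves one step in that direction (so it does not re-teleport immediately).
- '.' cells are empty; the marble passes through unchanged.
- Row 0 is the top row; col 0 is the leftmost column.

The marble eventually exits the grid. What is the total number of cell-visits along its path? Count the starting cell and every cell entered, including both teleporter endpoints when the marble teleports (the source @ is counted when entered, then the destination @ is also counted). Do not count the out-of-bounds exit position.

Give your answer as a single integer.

Step 1: enter (0,2), '.' pass, move down to (1,2)
Step 2: enter (1,2), '.' pass, move down to (2,2)
Step 3: enter (2,2), '.' pass, move down to (3,2)
Step 4: enter (3,2), '.' pass, move down to (4,2)
Step 5: enter (4,2), '.' pass, move down to (5,2)
Step 6: enter (5,2), '.' pass, move down to (6,2)
Step 7: enter (6,2), '.' pass, move down to (7,2)
Step 8: enter (7,2), '.' pass, move down to (8,2)
Step 9: enter (8,2), '.' pass, move down to (9,2)
Step 10: at (9,2) — EXIT via bottom edge, pos 2
Path length (cell visits): 9

Answer: 9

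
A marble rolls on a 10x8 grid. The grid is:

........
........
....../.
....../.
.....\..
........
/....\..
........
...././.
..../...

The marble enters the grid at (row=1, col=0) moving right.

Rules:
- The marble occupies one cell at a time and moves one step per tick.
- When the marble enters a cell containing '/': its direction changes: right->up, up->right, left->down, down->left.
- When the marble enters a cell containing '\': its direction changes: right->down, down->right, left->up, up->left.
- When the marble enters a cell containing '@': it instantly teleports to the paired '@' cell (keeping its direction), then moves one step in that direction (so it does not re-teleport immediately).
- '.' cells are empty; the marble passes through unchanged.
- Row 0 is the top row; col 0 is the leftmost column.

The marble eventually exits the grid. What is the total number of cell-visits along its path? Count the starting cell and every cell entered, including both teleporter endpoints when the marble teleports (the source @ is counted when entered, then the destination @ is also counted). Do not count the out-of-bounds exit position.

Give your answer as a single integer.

Step 1: enter (1,0), '.' pass, move right to (1,1)
Step 2: enter (1,1), '.' pass, move right to (1,2)
Step 3: enter (1,2), '.' pass, move right to (1,3)
Step 4: enter (1,3), '.' pass, move right to (1,4)
Step 5: enter (1,4), '.' pass, move right to (1,5)
Step 6: enter (1,5), '.' pass, move right to (1,6)
Step 7: enter (1,6), '.' pass, move right to (1,7)
Step 8: enter (1,7), '.' pass, move right to (1,8)
Step 9: at (1,8) — EXIT via right edge, pos 1
Path length (cell visits): 8

Answer: 8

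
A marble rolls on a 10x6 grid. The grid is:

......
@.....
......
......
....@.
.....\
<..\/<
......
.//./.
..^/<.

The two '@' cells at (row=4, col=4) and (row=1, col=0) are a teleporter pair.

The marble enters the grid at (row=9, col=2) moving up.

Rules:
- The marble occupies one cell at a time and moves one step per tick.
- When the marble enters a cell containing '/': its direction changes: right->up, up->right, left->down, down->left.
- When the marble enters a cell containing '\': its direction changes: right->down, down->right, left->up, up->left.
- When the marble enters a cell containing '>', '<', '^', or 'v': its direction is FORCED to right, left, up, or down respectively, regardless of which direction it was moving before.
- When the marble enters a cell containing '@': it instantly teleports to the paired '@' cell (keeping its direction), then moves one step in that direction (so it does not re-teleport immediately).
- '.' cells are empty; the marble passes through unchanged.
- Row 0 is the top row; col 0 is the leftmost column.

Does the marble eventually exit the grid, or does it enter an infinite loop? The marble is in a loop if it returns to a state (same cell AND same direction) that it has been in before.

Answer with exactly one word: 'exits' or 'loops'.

Answer: loops

Derivation:
Step 1: enter (9,2), '^' forces up->up, move up to (8,2)
Step 2: enter (8,2), '/' deflects up->right, move right to (8,3)
Step 3: enter (8,3), '.' pass, move right to (8,4)
Step 4: enter (8,4), '/' deflects right->up, move up to (7,4)
Step 5: enter (7,4), '.' pass, move up to (6,4)
Step 6: enter (6,4), '/' deflects up->right, move right to (6,5)
Step 7: enter (6,5), '<' forces right->left, move left to (6,4)
Step 8: enter (6,4), '/' deflects left->down, move down to (7,4)
Step 9: enter (7,4), '.' pass, move down to (8,4)
Step 10: enter (8,4), '/' deflects down->left, move left to (8,3)
Step 11: enter (8,3), '.' pass, move left to (8,2)
Step 12: enter (8,2), '/' deflects left->down, move down to (9,2)
Step 13: enter (9,2), '^' forces down->up, move up to (8,2)
Step 14: at (8,2) dir=up — LOOP DETECTED (seen before)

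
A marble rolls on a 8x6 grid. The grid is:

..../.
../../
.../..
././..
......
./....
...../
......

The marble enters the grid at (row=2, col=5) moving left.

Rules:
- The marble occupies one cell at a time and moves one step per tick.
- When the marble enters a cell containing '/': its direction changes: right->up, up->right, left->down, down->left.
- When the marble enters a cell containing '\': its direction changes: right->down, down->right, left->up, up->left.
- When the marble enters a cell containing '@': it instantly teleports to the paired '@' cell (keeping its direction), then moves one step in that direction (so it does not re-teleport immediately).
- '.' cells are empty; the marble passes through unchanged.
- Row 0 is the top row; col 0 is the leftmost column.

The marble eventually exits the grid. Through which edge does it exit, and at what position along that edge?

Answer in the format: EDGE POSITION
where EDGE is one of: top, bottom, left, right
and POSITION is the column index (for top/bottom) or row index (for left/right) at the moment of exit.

Step 1: enter (2,5), '.' pass, move left to (2,4)
Step 2: enter (2,4), '.' pass, move left to (2,3)
Step 3: enter (2,3), '/' deflects left->down, move down to (3,3)
Step 4: enter (3,3), '/' deflects down->left, move left to (3,2)
Step 5: enter (3,2), '.' pass, move left to (3,1)
Step 6: enter (3,1), '/' deflects left->down, move down to (4,1)
Step 7: enter (4,1), '.' pass, move down to (5,1)
Step 8: enter (5,1), '/' deflects down->left, move left to (5,0)
Step 9: enter (5,0), '.' pass, move left to (5,-1)
Step 10: at (5,-1) — EXIT via left edge, pos 5

Answer: left 5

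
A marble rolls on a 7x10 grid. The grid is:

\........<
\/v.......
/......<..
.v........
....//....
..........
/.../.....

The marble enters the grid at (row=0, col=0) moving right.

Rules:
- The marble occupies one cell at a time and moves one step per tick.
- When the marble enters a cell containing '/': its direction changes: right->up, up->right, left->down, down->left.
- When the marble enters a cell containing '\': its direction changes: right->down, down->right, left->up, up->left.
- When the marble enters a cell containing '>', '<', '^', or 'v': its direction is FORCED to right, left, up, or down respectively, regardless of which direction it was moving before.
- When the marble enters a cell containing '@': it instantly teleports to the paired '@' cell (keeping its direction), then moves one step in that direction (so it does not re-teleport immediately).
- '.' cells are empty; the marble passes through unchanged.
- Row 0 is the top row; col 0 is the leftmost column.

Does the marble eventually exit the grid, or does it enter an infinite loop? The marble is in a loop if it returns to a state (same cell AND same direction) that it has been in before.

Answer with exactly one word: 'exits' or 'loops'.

Step 1: enter (0,0), '\' deflects right->down, move down to (1,0)
Step 2: enter (1,0), '\' deflects down->right, move right to (1,1)
Step 3: enter (1,1), '/' deflects right->up, move up to (0,1)
Step 4: enter (0,1), '.' pass, move up to (-1,1)
Step 5: at (-1,1) — EXIT via top edge, pos 1

Answer: exits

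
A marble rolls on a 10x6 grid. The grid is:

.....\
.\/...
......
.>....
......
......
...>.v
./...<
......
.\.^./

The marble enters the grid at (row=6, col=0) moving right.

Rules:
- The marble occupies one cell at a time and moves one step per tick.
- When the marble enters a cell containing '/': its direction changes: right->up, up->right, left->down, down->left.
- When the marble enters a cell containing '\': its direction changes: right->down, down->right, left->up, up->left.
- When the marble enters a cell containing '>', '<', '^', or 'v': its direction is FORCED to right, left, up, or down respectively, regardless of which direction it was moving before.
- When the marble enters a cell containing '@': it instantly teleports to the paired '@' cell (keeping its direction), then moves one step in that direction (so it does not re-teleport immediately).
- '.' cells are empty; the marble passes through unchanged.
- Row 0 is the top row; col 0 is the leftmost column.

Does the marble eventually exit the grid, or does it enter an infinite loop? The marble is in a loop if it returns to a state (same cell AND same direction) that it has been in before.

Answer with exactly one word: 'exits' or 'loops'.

Step 1: enter (6,0), '.' pass, move right to (6,1)
Step 2: enter (6,1), '.' pass, move right to (6,2)
Step 3: enter (6,2), '.' pass, move right to (6,3)
Step 4: enter (6,3), '>' forces right->right, move right to (6,4)
Step 5: enter (6,4), '.' pass, move right to (6,5)
Step 6: enter (6,5), 'v' forces right->down, move down to (7,5)
Step 7: enter (7,5), '<' forces down->left, move left to (7,4)
Step 8: enter (7,4), '.' pass, move left to (7,3)
Step 9: enter (7,3), '.' pass, move left to (7,2)
Step 10: enter (7,2), '.' pass, move left to (7,1)
Step 11: enter (7,1), '/' deflects left->down, move down to (8,1)
Step 12: enter (8,1), '.' pass, move down to (9,1)
Step 13: enter (9,1), '\' deflects down->right, move right to (9,2)
Step 14: enter (9,2), '.' pass, move right to (9,3)
Step 15: enter (9,3), '^' forces right->up, move up to (8,3)
Step 16: enter (8,3), '.' pass, move up to (7,3)
Step 17: enter (7,3), '.' pass, move up to (6,3)
Step 18: enter (6,3), '>' forces up->right, move right to (6,4)
Step 19: at (6,4) dir=right — LOOP DETECTED (seen before)

Answer: loops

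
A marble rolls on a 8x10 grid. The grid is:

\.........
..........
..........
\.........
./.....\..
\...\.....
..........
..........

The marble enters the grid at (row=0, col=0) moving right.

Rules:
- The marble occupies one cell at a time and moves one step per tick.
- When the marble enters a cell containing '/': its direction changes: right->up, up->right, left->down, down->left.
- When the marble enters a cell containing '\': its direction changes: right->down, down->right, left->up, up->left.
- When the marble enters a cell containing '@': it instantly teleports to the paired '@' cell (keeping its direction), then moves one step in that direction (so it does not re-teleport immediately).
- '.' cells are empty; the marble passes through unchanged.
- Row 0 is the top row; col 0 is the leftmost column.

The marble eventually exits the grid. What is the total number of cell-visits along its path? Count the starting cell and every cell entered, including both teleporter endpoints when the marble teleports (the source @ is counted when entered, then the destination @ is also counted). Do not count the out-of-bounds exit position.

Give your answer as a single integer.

Step 1: enter (0,0), '\' deflects right->down, move down to (1,0)
Step 2: enter (1,0), '.' pass, move down to (2,0)
Step 3: enter (2,0), '.' pass, move down to (3,0)
Step 4: enter (3,0), '\' deflects down->right, move right to (3,1)
Step 5: enter (3,1), '.' pass, move right to (3,2)
Step 6: enter (3,2), '.' pass, move right to (3,3)
Step 7: enter (3,3), '.' pass, move right to (3,4)
Step 8: enter (3,4), '.' pass, move right to (3,5)
Step 9: enter (3,5), '.' pass, move right to (3,6)
Step 10: enter (3,6), '.' pass, move right to (3,7)
Step 11: enter (3,7), '.' pass, move right to (3,8)
Step 12: enter (3,8), '.' pass, move right to (3,9)
Step 13: enter (3,9), '.' pass, move right to (3,10)
Step 14: at (3,10) — EXIT via right edge, pos 3
Path length (cell visits): 13

Answer: 13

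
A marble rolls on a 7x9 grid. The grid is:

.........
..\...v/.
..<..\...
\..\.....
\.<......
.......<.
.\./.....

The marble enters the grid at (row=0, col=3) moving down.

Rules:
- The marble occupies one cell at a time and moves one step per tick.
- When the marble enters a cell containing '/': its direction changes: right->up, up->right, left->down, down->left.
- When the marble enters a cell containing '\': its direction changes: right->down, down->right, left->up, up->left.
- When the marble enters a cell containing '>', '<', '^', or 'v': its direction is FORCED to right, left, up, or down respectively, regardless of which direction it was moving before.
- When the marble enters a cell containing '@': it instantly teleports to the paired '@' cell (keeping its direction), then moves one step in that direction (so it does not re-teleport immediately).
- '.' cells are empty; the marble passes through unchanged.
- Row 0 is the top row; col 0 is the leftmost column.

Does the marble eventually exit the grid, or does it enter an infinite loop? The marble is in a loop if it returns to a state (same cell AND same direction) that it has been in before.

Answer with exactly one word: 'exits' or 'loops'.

Step 1: enter (0,3), '.' pass, move down to (1,3)
Step 2: enter (1,3), '.' pass, move down to (2,3)
Step 3: enter (2,3), '.' pass, move down to (3,3)
Step 4: enter (3,3), '\' deflects down->right, move right to (3,4)
Step 5: enter (3,4), '.' pass, move right to (3,5)
Step 6: enter (3,5), '.' pass, move right to (3,6)
Step 7: enter (3,6), '.' pass, move right to (3,7)
Step 8: enter (3,7), '.' pass, move right to (3,8)
Step 9: enter (3,8), '.' pass, move right to (3,9)
Step 10: at (3,9) — EXIT via right edge, pos 3

Answer: exits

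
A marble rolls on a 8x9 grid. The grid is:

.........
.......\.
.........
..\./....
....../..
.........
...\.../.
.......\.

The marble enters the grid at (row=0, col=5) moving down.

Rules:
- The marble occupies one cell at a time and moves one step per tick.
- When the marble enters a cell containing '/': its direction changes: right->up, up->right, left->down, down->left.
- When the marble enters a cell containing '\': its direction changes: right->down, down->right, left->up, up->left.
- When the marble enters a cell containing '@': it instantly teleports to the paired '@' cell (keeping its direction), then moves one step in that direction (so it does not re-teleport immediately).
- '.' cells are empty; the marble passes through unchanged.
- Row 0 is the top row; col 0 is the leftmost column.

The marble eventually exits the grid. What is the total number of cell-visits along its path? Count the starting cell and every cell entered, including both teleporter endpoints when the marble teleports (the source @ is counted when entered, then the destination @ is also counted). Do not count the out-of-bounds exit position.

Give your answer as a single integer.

Answer: 8

Derivation:
Step 1: enter (0,5), '.' pass, move down to (1,5)
Step 2: enter (1,5), '.' pass, move down to (2,5)
Step 3: enter (2,5), '.' pass, move down to (3,5)
Step 4: enter (3,5), '.' pass, move down to (4,5)
Step 5: enter (4,5), '.' pass, move down to (5,5)
Step 6: enter (5,5), '.' pass, move down to (6,5)
Step 7: enter (6,5), '.' pass, move down to (7,5)
Step 8: enter (7,5), '.' pass, move down to (8,5)
Step 9: at (8,5) — EXIT via bottom edge, pos 5
Path length (cell visits): 8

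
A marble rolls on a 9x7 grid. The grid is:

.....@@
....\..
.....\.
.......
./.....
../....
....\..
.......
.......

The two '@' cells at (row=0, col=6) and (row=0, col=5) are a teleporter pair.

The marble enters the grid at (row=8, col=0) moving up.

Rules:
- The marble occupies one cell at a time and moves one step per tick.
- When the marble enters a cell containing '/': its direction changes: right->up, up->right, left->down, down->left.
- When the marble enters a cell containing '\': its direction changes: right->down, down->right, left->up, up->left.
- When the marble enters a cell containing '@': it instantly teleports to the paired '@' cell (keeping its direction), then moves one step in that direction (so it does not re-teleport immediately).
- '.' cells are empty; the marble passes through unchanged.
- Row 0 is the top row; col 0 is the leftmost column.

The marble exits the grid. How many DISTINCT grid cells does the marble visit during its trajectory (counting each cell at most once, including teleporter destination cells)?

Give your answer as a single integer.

Answer: 9

Derivation:
Step 1: enter (8,0), '.' pass, move up to (7,0)
Step 2: enter (7,0), '.' pass, move up to (6,0)
Step 3: enter (6,0), '.' pass, move up to (5,0)
Step 4: enter (5,0), '.' pass, move up to (4,0)
Step 5: enter (4,0), '.' pass, move up to (3,0)
Step 6: enter (3,0), '.' pass, move up to (2,0)
Step 7: enter (2,0), '.' pass, move up to (1,0)
Step 8: enter (1,0), '.' pass, move up to (0,0)
Step 9: enter (0,0), '.' pass, move up to (-1,0)
Step 10: at (-1,0) — EXIT via top edge, pos 0
Distinct cells visited: 9 (path length 9)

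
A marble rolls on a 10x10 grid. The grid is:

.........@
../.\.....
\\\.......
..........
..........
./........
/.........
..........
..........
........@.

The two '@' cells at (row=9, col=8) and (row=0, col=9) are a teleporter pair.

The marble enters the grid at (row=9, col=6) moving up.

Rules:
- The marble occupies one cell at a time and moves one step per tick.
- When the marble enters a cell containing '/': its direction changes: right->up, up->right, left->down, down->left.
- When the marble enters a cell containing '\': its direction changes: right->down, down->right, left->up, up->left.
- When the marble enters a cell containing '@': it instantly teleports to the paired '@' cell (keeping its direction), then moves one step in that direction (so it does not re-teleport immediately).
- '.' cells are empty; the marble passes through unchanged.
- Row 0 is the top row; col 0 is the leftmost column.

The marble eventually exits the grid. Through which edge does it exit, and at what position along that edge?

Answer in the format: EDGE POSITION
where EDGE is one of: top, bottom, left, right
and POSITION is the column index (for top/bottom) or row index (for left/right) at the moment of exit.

Answer: top 6

Derivation:
Step 1: enter (9,6), '.' pass, move up to (8,6)
Step 2: enter (8,6), '.' pass, move up to (7,6)
Step 3: enter (7,6), '.' pass, move up to (6,6)
Step 4: enter (6,6), '.' pass, move up to (5,6)
Step 5: enter (5,6), '.' pass, move up to (4,6)
Step 6: enter (4,6), '.' pass, move up to (3,6)
Step 7: enter (3,6), '.' pass, move up to (2,6)
Step 8: enter (2,6), '.' pass, move up to (1,6)
Step 9: enter (1,6), '.' pass, move up to (0,6)
Step 10: enter (0,6), '.' pass, move up to (-1,6)
Step 11: at (-1,6) — EXIT via top edge, pos 6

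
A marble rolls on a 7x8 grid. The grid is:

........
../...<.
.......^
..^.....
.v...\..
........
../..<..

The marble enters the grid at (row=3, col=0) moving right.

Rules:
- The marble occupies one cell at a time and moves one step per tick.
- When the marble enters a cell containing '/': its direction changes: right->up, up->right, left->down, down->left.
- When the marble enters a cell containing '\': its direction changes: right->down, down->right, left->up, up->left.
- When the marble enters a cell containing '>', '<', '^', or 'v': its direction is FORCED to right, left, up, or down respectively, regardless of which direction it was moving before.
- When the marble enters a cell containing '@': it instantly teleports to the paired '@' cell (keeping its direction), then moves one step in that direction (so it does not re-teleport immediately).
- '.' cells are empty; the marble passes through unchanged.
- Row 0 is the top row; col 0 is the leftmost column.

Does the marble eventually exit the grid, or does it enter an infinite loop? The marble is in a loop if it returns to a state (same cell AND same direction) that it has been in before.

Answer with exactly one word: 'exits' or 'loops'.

Answer: loops

Derivation:
Step 1: enter (3,0), '.' pass, move right to (3,1)
Step 2: enter (3,1), '.' pass, move right to (3,2)
Step 3: enter (3,2), '^' forces right->up, move up to (2,2)
Step 4: enter (2,2), '.' pass, move up to (1,2)
Step 5: enter (1,2), '/' deflects up->right, move right to (1,3)
Step 6: enter (1,3), '.' pass, move right to (1,4)
Step 7: enter (1,4), '.' pass, move right to (1,5)
Step 8: enter (1,5), '.' pass, move right to (1,6)
Step 9: enter (1,6), '<' forces right->left, move left to (1,5)
Step 10: enter (1,5), '.' pass, move left to (1,4)
Step 11: enter (1,4), '.' pass, move left to (1,3)
Step 12: enter (1,3), '.' pass, move left to (1,2)
Step 13: enter (1,2), '/' deflects left->down, move down to (2,2)
Step 14: enter (2,2), '.' pass, move down to (3,2)
Step 15: enter (3,2), '^' forces down->up, move up to (2,2)
Step 16: at (2,2) dir=up — LOOP DETECTED (seen before)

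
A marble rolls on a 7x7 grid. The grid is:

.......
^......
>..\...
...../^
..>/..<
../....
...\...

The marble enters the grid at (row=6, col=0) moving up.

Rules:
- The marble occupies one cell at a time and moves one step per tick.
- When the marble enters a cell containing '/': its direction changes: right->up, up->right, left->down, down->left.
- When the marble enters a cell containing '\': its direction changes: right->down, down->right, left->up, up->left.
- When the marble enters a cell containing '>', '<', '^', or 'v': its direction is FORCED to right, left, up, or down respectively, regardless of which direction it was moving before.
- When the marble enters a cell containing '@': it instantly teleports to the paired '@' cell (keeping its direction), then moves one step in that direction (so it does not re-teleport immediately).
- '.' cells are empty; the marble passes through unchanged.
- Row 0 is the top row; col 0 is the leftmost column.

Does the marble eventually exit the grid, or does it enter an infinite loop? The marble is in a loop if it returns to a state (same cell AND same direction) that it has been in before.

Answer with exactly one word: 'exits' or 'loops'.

Step 1: enter (6,0), '.' pass, move up to (5,0)
Step 2: enter (5,0), '.' pass, move up to (4,0)
Step 3: enter (4,0), '.' pass, move up to (3,0)
Step 4: enter (3,0), '.' pass, move up to (2,0)
Step 5: enter (2,0), '>' forces up->right, move right to (2,1)
Step 6: enter (2,1), '.' pass, move right to (2,2)
Step 7: enter (2,2), '.' pass, move right to (2,3)
Step 8: enter (2,3), '\' deflects right->down, move down to (3,3)
Step 9: enter (3,3), '.' pass, move down to (4,3)
Step 10: enter (4,3), '/' deflects down->left, move left to (4,2)
Step 11: enter (4,2), '>' forces left->right, move right to (4,3)
Step 12: enter (4,3), '/' deflects right->up, move up to (3,3)
Step 13: enter (3,3), '.' pass, move up to (2,3)
Step 14: enter (2,3), '\' deflects up->left, move left to (2,2)
Step 15: enter (2,2), '.' pass, move left to (2,1)
Step 16: enter (2,1), '.' pass, move left to (2,0)
Step 17: enter (2,0), '>' forces left->right, move right to (2,1)
Step 18: at (2,1) dir=right — LOOP DETECTED (seen before)

Answer: loops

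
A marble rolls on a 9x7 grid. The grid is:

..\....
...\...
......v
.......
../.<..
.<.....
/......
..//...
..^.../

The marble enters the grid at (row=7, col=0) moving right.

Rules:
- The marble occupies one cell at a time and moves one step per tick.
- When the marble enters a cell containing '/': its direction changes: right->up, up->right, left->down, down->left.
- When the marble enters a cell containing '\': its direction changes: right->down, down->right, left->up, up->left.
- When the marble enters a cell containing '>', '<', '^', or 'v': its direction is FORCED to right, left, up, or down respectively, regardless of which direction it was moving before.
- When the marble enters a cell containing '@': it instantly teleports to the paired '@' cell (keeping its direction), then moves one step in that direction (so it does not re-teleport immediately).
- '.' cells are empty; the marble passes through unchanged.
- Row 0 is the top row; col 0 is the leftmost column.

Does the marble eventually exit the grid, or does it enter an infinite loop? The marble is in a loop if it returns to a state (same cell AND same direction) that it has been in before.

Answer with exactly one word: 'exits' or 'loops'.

Answer: exits

Derivation:
Step 1: enter (7,0), '.' pass, move right to (7,1)
Step 2: enter (7,1), '.' pass, move right to (7,2)
Step 3: enter (7,2), '/' deflects right->up, move up to (6,2)
Step 4: enter (6,2), '.' pass, move up to (5,2)
Step 5: enter (5,2), '.' pass, move up to (4,2)
Step 6: enter (4,2), '/' deflects up->right, move right to (4,3)
Step 7: enter (4,3), '.' pass, move right to (4,4)
Step 8: enter (4,4), '<' forces right->left, move left to (4,3)
Step 9: enter (4,3), '.' pass, move left to (4,2)
Step 10: enter (4,2), '/' deflects left->down, move down to (5,2)
Step 11: enter (5,2), '.' pass, move down to (6,2)
Step 12: enter (6,2), '.' pass, move down to (7,2)
Step 13: enter (7,2), '/' deflects down->left, move left to (7,1)
Step 14: enter (7,1), '.' pass, move left to (7,0)
Step 15: enter (7,0), '.' pass, move left to (7,-1)
Step 16: at (7,-1) — EXIT via left edge, pos 7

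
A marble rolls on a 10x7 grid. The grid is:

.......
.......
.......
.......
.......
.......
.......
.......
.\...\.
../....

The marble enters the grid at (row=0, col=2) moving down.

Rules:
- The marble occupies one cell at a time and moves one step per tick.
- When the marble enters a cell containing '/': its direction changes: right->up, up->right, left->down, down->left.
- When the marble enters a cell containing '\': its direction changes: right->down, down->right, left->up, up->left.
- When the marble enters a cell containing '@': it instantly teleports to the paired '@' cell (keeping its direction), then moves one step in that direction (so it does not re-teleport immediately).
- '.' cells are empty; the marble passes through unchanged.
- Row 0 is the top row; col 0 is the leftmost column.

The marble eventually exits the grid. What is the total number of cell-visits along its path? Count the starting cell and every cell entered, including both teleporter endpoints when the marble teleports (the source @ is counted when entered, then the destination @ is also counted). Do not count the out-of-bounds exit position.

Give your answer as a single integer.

Answer: 12

Derivation:
Step 1: enter (0,2), '.' pass, move down to (1,2)
Step 2: enter (1,2), '.' pass, move down to (2,2)
Step 3: enter (2,2), '.' pass, move down to (3,2)
Step 4: enter (3,2), '.' pass, move down to (4,2)
Step 5: enter (4,2), '.' pass, move down to (5,2)
Step 6: enter (5,2), '.' pass, move down to (6,2)
Step 7: enter (6,2), '.' pass, move down to (7,2)
Step 8: enter (7,2), '.' pass, move down to (8,2)
Step 9: enter (8,2), '.' pass, move down to (9,2)
Step 10: enter (9,2), '/' deflects down->left, move left to (9,1)
Step 11: enter (9,1), '.' pass, move left to (9,0)
Step 12: enter (9,0), '.' pass, move left to (9,-1)
Step 13: at (9,-1) — EXIT via left edge, pos 9
Path length (cell visits): 12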